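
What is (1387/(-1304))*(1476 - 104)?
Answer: -475741/326 ≈ -1459.3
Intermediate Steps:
(1387/(-1304))*(1476 - 104) = (1387*(-1/1304))*1372 = -1387/1304*1372 = -475741/326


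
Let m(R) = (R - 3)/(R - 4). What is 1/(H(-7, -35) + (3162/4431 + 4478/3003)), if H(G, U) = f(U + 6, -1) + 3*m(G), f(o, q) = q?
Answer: 633633/2491481 ≈ 0.25432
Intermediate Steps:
m(R) = (-3 + R)/(-4 + R)
H(G, U) = -1 + 3*(-3 + G)/(-4 + G) (H(G, U) = -1 + 3*((-3 + G)/(-4 + G)) = -1 + 3*(-3 + G)/(-4 + G))
1/(H(-7, -35) + (3162/4431 + 4478/3003)) = 1/((-5 + 2*(-7))/(-4 - 7) + (3162/4431 + 4478/3003)) = 1/((-5 - 14)/(-11) + (3162*(1/4431) + 4478*(1/3003))) = 1/(-1/11*(-19) + (1054/1477 + 4478/3003)) = 1/(19/11 + 1397024/633633) = 1/(2491481/633633) = 633633/2491481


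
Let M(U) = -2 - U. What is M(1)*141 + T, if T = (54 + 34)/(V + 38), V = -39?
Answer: -511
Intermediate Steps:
T = -88 (T = (54 + 34)/(-39 + 38) = 88/(-1) = 88*(-1) = -88)
M(1)*141 + T = (-2 - 1*1)*141 - 88 = (-2 - 1)*141 - 88 = -3*141 - 88 = -423 - 88 = -511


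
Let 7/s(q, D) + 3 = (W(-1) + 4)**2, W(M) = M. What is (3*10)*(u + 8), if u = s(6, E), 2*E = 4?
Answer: 275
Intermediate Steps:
E = 2 (E = (1/2)*4 = 2)
s(q, D) = 7/6 (s(q, D) = 7/(-3 + (-1 + 4)**2) = 7/(-3 + 3**2) = 7/(-3 + 9) = 7/6)
u = 7/6 ≈ 1.1667
(3*10)*(u + 8) = (3*10)*(7/6 + 8) = 30*(55/6) = 275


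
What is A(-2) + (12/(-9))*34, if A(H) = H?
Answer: -142/3 ≈ -47.333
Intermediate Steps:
A(-2) + (12/(-9))*34 = -2 + (12/(-9))*34 = -2 + (12*(-⅑))*34 = -2 - 4/3*34 = -2 - 136/3 = -142/3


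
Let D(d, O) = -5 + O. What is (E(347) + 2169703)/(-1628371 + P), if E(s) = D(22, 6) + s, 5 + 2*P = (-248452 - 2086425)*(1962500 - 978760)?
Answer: -4340102/2296915156727 ≈ -1.8895e-6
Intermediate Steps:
P = -2296911899985/2 (P = -5/2 + ((-248452 - 2086425)*(1962500 - 978760))/2 = -5/2 + (-2334877*983740)/2 = -5/2 + (1/2)*(-2296911899980) = -5/2 - 1148455949990 = -2296911899985/2 ≈ -1.1485e+12)
E(s) = 1 + s (E(s) = (-5 + 6) + s = 1 + s)
(E(347) + 2169703)/(-1628371 + P) = ((1 + 347) + 2169703)/(-1628371 - 2296911899985/2) = (348 + 2169703)/(-2296915156727/2) = 2170051*(-2/2296915156727) = -4340102/2296915156727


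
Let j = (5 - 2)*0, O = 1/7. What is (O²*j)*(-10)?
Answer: 0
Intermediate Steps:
O = ⅐ ≈ 0.14286
j = 0 (j = 3*0 = 0)
(O²*j)*(-10) = ((⅐)²*0)*(-10) = ((1/49)*0)*(-10) = 0*(-10) = 0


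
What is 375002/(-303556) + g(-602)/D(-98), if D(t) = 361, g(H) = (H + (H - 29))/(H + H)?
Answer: -40654521185/32984698516 ≈ -1.2325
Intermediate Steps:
g(H) = (-29 + 2*H)/(2*H) (g(H) = (H + (-29 + H))/((2*H)) = (-29 + 2*H)*(1/(2*H)) = (-29 + 2*H)/(2*H))
375002/(-303556) + g(-602)/D(-98) = 375002/(-303556) + ((-29/2 - 602)/(-602))/361 = 375002*(-1/303556) - 1/602*(-1233/2)*(1/361) = -187501/151778 + (1233/1204)*(1/361) = -187501/151778 + 1233/434644 = -40654521185/32984698516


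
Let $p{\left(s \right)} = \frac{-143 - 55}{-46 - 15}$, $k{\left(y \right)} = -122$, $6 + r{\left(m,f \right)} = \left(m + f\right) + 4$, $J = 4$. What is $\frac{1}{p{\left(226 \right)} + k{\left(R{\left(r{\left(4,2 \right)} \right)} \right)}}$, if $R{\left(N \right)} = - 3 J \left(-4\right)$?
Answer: $- \frac{61}{7244} \approx -0.0084208$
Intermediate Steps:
$r{\left(m,f \right)} = -2 + f + m$ ($r{\left(m,f \right)} = -6 + \left(\left(m + f\right) + 4\right) = -6 + \left(\left(f + m\right) + 4\right) = -6 + \left(4 + f + m\right) = -2 + f + m$)
$R{\left(N \right)} = 48$ ($R{\left(N \right)} = \left(-3\right) 4 \left(-4\right) = \left(-12\right) \left(-4\right) = 48$)
$p{\left(s \right)} = \frac{198}{61}$ ($p{\left(s \right)} = - \frac{198}{-61} = \left(-198\right) \left(- \frac{1}{61}\right) = \frac{198}{61}$)
$\frac{1}{p{\left(226 \right)} + k{\left(R{\left(r{\left(4,2 \right)} \right)} \right)}} = \frac{1}{\frac{198}{61} - 122} = \frac{1}{- \frac{7244}{61}} = - \frac{61}{7244}$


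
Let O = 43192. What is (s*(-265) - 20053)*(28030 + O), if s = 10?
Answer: -1616953066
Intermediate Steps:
(s*(-265) - 20053)*(28030 + O) = (10*(-265) - 20053)*(28030 + 43192) = (-2650 - 20053)*71222 = -22703*71222 = -1616953066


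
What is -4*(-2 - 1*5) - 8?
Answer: 20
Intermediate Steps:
-4*(-2 - 1*5) - 8 = -4*(-2 - 5) - 8 = -4*(-7) - 8 = 28 - 8 = 20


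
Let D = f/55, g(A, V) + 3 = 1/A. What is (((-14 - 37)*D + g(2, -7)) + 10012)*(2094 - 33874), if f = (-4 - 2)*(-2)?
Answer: -3495231138/11 ≈ -3.1775e+8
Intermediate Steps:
f = 12 (f = -6*(-2) = 12)
g(A, V) = -3 + 1/A
D = 12/55 ≈ 0.21818
(((-14 - 37)*D + g(2, -7)) + 10012)*(2094 - 33874) = (((-14 - 37)*(12/55) + (-3 + 1/2)) + 10012)*(2094 - 33874) = ((-51*12/55 + (-3 + ½)) + 10012)*(-31780) = ((-612/55 - 5/2) + 10012)*(-31780) = (-1499/110 + 10012)*(-31780) = (1099821/110)*(-31780) = -3495231138/11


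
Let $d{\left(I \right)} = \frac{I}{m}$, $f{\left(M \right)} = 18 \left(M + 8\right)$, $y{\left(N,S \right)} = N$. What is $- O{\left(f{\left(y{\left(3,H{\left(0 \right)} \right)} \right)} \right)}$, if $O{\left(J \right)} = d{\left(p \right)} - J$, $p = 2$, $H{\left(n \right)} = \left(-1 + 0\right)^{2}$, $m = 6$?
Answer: $\frac{593}{3} \approx 197.67$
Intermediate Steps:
$H{\left(n \right)} = 1$ ($H{\left(n \right)} = \left(-1\right)^{2} = 1$)
$f{\left(M \right)} = 144 + 18 M$ ($f{\left(M \right)} = 18 \left(8 + M\right) = 144 + 18 M$)
$d{\left(I \right)} = \frac{I}{6}$
$O{\left(J \right)} = \frac{1}{3} - J$ ($O{\left(J \right)} = \frac{1}{6} \cdot 2 - J = \frac{1}{3} - J$)
$- O{\left(f{\left(y{\left(3,H{\left(0 \right)} \right)} \right)} \right)} = - (\frac{1}{3} - \left(144 + 18 \cdot 3\right)) = - (\frac{1}{3} - \left(144 + 54\right)) = - (\frac{1}{3} - 198) = \left(-1\right) \left(- \frac{593}{3}\right) = \frac{593}{3}$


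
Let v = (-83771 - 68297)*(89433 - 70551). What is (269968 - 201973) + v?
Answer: -2871279981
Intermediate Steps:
v = -2871347976 (v = -152068*18882 = -2871347976)
(269968 - 201973) + v = (269968 - 201973) - 2871347976 = 67995 - 2871347976 = -2871279981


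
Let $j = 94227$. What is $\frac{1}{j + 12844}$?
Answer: $\frac{1}{107071} \approx 9.3396 \cdot 10^{-6}$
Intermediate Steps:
$\frac{1}{j + 12844} = \frac{1}{94227 + 12844} = \frac{1}{107071}$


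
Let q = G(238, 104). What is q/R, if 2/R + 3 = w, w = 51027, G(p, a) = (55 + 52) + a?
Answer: 5383032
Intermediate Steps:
G(p, a) = 107 + a
q = 211 (q = 107 + 104 = 211)
R = 1/25512 (R = 2/(-3 + 51027) = 2/51024 = 2*(1/51024) = 1/25512 ≈ 3.9197e-5)
q/R = 211/(1/25512) = 211*25512 = 5383032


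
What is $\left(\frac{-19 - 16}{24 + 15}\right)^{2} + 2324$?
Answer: $\frac{3536029}{1521} \approx 2324.8$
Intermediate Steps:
$\left(\frac{-19 - 16}{24 + 15}\right)^{2} + 2324 = \left(- \frac{35}{39}\right)^{2} + 2324 = \frac{1225}{1521} + 2324 = \frac{3536029}{1521}$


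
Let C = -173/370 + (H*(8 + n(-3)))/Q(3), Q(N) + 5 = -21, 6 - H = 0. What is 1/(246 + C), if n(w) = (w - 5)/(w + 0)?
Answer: 4810/1169171 ≈ 0.0041140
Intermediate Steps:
n(w) = (-5 + w)/w
H = 6 (H = 6 - 1*0 = 6 + 0 = 6)
Q(N) = -26 (Q(N) = -5 - 21 = -26)
C = -14089/4810 (C = -173/370 + (6*(8 + (-5 - 3)/(-3)))/(-26) = -173*1/370 + (6*(8 - ⅓*(-8)))*(-1/26) = -173/370 + (6*(8 + 8/3))*(-1/26) = -173/370 + (6*(32/3))*(-1/26) = -173/370 + 64*(-1/26) = -173/370 - 32/13 = -14089/4810 ≈ -2.9291)
1/(246 + C) = 1/(246 - 14089/4810) = 1/(1169171/4810) = 4810/1169171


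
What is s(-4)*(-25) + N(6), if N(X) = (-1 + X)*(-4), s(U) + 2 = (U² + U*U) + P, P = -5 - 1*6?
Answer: -495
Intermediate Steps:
P = -11 (P = -5 - 6 = -11)
s(U) = -13 + 2*U² (s(U) = -2 + ((U² + U*U) - 11) = -2 + ((U² + U²) - 11) = -2 + (2*U² - 11) = -2 + (-11 + 2*U²) = -13 + 2*U²)
N(X) = 4 - 4*X
s(-4)*(-25) + N(6) = (-13 + 2*(-4)²)*(-25) + (4 - 4*6) = (-13 + 2*16)*(-25) + (4 - 24) = (-13 + 32)*(-25) - 20 = 19*(-25) - 20 = -475 - 20 = -495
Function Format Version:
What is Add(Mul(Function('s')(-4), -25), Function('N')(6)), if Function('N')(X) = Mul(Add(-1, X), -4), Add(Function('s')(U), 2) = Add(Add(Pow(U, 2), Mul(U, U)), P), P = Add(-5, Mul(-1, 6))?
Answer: -495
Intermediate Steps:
P = -11 (P = Add(-5, -6) = -11)
Function('s')(U) = Add(-13, Mul(2, Pow(U, 2))) (Function('s')(U) = Add(-2, Add(Add(Pow(U, 2), Mul(U, U)), -11)) = Add(-2, Add(Add(Pow(U, 2), Pow(U, 2)), -11)) = Add(-2, Add(Mul(2, Pow(U, 2)), -11)) = Add(-2, Add(-11, Mul(2, Pow(U, 2)))) = Add(-13, Mul(2, Pow(U, 2))))
Function('N')(X) = Add(4, Mul(-4, X))
Add(Mul(Function('s')(-4), -25), Function('N')(6)) = Add(Mul(Add(-13, Mul(2, Pow(-4, 2))), -25), Add(4, Mul(-4, 6))) = Add(Mul(Add(-13, Mul(2, 16)), -25), Add(4, -24)) = Add(Mul(Add(-13, 32), -25), -20) = Add(Mul(19, -25), -20) = Add(-475, -20) = -495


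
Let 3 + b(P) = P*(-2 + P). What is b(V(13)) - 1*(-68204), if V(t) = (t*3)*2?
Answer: 74129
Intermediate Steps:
V(t) = 6*t (V(t) = (3*t)*2 = 6*t)
b(P) = -3 + P*(-2 + P)
b(V(13)) - 1*(-68204) = (-3 + (6*13)² - 12*13) - 1*(-68204) = (-3 + 78² - 2*78) + 68204 = (-3 + 6084 - 156) + 68204 = 5925 + 68204 = 74129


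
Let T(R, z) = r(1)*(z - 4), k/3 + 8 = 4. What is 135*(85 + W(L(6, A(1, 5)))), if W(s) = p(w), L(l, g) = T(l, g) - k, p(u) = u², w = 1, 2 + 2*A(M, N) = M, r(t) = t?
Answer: 11610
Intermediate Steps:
k = -12 (k = -24 + 3*4 = -24 + 12 = -12)
A(M, N) = -1 + M/2
T(R, z) = -4 + z (T(R, z) = 1*(z - 4) = 1*(-4 + z) = -4 + z)
L(l, g) = 8 + g (L(l, g) = (-4 + g) - 1*(-12) = (-4 + g) + 12 = 8 + g)
W(s) = 1 (W(s) = 1² = 1)
135*(85 + W(L(6, A(1, 5)))) = 135*(85 + 1) = 135*86 = 11610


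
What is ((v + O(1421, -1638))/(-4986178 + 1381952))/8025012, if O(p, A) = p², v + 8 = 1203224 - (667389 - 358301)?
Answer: -971123/9641318966904 ≈ -1.0073e-7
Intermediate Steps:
v = 894128 (v = -8 + (1203224 - (667389 - 358301)) = -8 + (1203224 - 1*309088) = -8 + (1203224 - 309088) = -8 + 894136 = 894128)
((v + O(1421, -1638))/(-4986178 + 1381952))/8025012 = ((894128 + 1421²)/(-4986178 + 1381952))/8025012 = ((894128 + 2019241)/(-3604226))*(1/8025012) = (2913369*(-1/3604226))*(1/8025012) = -2913369/3604226*1/8025012 = -971123/9641318966904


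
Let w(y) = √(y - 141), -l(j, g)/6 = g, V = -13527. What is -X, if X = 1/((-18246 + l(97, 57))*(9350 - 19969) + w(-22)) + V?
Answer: 527028449214443792097/38961221942384947 + I*√163/38961221942384947 ≈ 13527.0 + 3.2769e-16*I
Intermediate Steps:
l(j, g) = -6*g
w(y) = √(-141 + y)
X = -13527 + 1/(197385972 + I*√163) (X = 1/((-18246 - 6*57)*(9350 - 19969) + √(-141 - 22)) - 13527 = 1/((-18246 - 342)*(-10619) + √(-163)) - 13527 = 1/(-18588*(-10619) + I*√163) - 13527 = 1/(197385972 + I*√163) - 13527 = -13527 + 1/(197385972 + I*√163) ≈ -13527.0 - 3.3e-16*I)
-X = -(-13527*√163 + 2670040043243*I)/(√163 - 197385972*I)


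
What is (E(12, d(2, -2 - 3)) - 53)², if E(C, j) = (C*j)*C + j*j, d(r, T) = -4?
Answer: 375769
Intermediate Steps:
E(C, j) = j² + j*C² (E(C, j) = j*C² + j² = j² + j*C²)
(E(12, d(2, -2 - 3)) - 53)² = (-4*(-4 + 12²) - 53)² = (-4*(-4 + 144) - 53)² = (-4*140 - 53)² = (-560 - 53)² = (-613)² = 375769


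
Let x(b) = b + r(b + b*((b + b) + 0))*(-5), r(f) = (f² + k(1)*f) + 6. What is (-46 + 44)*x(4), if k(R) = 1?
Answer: 13372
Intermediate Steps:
r(f) = 6 + f + f² (r(f) = (f² + 1*f) + 6 = (f² + f) + 6 = (f + f²) + 6 = 6 + f + f²)
x(b) = -30 - 10*b² - 5*(b + 2*b²)² - 4*b (x(b) = b + (6 + (b + b*((b + b) + 0)) + (b + b*((b + b) + 0))²)*(-5) = b + (6 + (b + b*(2*b + 0)) + (b + b*(2*b + 0))²)*(-5) = b + (6 + (b + b*(2*b)) + (b + b*(2*b))²)*(-5) = b + (6 + (b + 2*b²) + (b + 2*b²)²)*(-5) = b + (6 + b + (b + 2*b²)² + 2*b²)*(-5) = b + (-30 - 10*b² - 5*b - 5*(b + 2*b²)²) = -30 - 10*b² - 5*(b + 2*b²)² - 4*b)
(-46 + 44)*x(4) = (-46 + 44)*(-30 - 20*4³ - 20*4⁴ - 15*4² - 4*4) = -2*(-30 - 20*64 - 20*256 - 15*16 - 16) = -2*(-30 - 1280 - 5120 - 240 - 16) = -2*(-6686) = 13372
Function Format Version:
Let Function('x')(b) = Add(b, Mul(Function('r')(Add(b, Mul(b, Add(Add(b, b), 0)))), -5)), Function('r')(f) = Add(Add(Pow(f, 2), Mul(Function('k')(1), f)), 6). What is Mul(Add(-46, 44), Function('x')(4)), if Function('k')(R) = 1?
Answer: 13372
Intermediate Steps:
Function('r')(f) = Add(6, f, Pow(f, 2)) (Function('r')(f) = Add(Add(Pow(f, 2), Mul(1, f)), 6) = Add(Add(Pow(f, 2), f), 6) = Add(Add(f, Pow(f, 2)), 6) = Add(6, f, Pow(f, 2)))
Function('x')(b) = Add(-30, Mul(-10, Pow(b, 2)), Mul(-5, Pow(Add(b, Mul(2, Pow(b, 2))), 2)), Mul(-4, b)) (Function('x')(b) = Add(b, Mul(Add(6, Add(b, Mul(b, Add(Add(b, b), 0))), Pow(Add(b, Mul(b, Add(Add(b, b), 0))), 2)), -5)) = Add(b, Mul(Add(6, Add(b, Mul(b, Add(Mul(2, b), 0))), Pow(Add(b, Mul(b, Add(Mul(2, b), 0))), 2)), -5)) = Add(b, Mul(Add(6, Add(b, Mul(b, Mul(2, b))), Pow(Add(b, Mul(b, Mul(2, b))), 2)), -5)) = Add(b, Mul(Add(6, Add(b, Mul(2, Pow(b, 2))), Pow(Add(b, Mul(2, Pow(b, 2))), 2)), -5)) = Add(b, Mul(Add(6, b, Pow(Add(b, Mul(2, Pow(b, 2))), 2), Mul(2, Pow(b, 2))), -5)) = Add(b, Add(-30, Mul(-10, Pow(b, 2)), Mul(-5, b), Mul(-5, Pow(Add(b, Mul(2, Pow(b, 2))), 2)))) = Add(-30, Mul(-10, Pow(b, 2)), Mul(-5, Pow(Add(b, Mul(2, Pow(b, 2))), 2)), Mul(-4, b)))
Mul(Add(-46, 44), Function('x')(4)) = Mul(Add(-46, 44), Add(-30, Mul(-20, Pow(4, 3)), Mul(-20, Pow(4, 4)), Mul(-15, Pow(4, 2)), Mul(-4, 4))) = Mul(-2, Add(-30, Mul(-20, 64), Mul(-20, 256), Mul(-15, 16), -16)) = Mul(-2, Add(-30, -1280, -5120, -240, -16)) = Mul(-2, -6686) = 13372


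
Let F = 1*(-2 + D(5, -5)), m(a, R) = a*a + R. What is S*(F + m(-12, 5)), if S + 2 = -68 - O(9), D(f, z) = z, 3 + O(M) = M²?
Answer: -21016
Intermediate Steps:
O(M) = -3 + M²
S = -148 (S = -2 + (-68 - (-3 + 9²)) = -2 + (-68 - (-3 + 81)) = -2 + (-68 - 1*78) = -2 + (-68 - 78) = -2 - 146 = -148)
m(a, R) = R + a² (m(a, R) = a² + R = R + a²)
F = -7 (F = 1*(-2 - 5) = 1*(-7) = -7)
S*(F + m(-12, 5)) = -148*(-7 + (5 + (-12)²)) = -148*(-7 + (5 + 144)) = -148*(-7 + 149) = -148*142 = -21016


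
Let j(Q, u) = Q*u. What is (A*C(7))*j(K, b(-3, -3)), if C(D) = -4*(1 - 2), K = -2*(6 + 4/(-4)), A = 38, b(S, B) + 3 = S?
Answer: 9120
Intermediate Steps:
b(S, B) = -3 + S
K = -10 (K = -2*(6 + 4*(-¼)) = -2*(6 - 1) = -2*5 = -10)
C(D) = 4 (C(D) = -4*(-1) = 4)
(A*C(7))*j(K, b(-3, -3)) = (38*4)*(-10*(-3 - 3)) = 152*(-10*(-6)) = 152*60 = 9120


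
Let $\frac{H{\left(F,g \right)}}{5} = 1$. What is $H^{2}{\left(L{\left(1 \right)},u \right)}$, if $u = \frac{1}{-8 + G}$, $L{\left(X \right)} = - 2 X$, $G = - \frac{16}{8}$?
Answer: $25$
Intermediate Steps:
$G = -2$ ($G = \left(-16\right) \frac{1}{8} = -2$)
$u = - \frac{1}{10}$ ($u = \frac{1}{-8 - 2} = \frac{1}{-10} = - \frac{1}{10} \approx -0.1$)
$H{\left(F,g \right)} = 5$ ($H{\left(F,g \right)} = 5 \cdot 1 = 5$)
$H^{2}{\left(L{\left(1 \right)},u \right)} = 5^{2} = 25$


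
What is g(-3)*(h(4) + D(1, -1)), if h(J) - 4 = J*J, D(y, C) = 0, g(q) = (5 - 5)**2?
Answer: 0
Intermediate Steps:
g(q) = 0 (g(q) = 0**2 = 0)
h(J) = 4 + J**2 (h(J) = 4 + J*J = 4 + J**2)
g(-3)*(h(4) + D(1, -1)) = 0*((4 + 4**2) + 0) = 0*((4 + 16) + 0) = 0*(20 + 0) = 0*20 = 0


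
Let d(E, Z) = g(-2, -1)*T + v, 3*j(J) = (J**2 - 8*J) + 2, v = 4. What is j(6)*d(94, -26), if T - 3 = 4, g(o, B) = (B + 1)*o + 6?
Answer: -460/3 ≈ -153.33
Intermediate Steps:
g(o, B) = 6 + o*(1 + B) (g(o, B) = (1 + B)*o + 6 = o*(1 + B) + 6 = 6 + o*(1 + B))
T = 7 (T = 3 + 4 = 7)
j(J) = 2/3 - 8*J/3 + J**2/3 (j(J) = ((J**2 - 8*J) + 2)/3 = (2 + J**2 - 8*J)/3 = 2/3 - 8*J/3 + J**2/3)
d(E, Z) = 46 (d(E, Z) = (6 - 2 - 1*(-2))*7 + 4 = (6 - 2 + 2)*7 + 4 = 6*7 + 4 = 42 + 4 = 46)
j(6)*d(94, -26) = (2/3 - 8/3*6 + (1/3)*6**2)*46 = (2/3 - 16 + (1/3)*36)*46 = (2/3 - 16 + 12)*46 = -10/3*46 = -460/3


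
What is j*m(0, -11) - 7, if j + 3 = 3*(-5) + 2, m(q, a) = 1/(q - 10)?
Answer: -27/5 ≈ -5.4000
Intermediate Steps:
m(q, a) = 1/(-10 + q)
j = -16 (j = -3 + (3*(-5) + 2) = -3 + (-15 + 2) = -3 - 13 = -16)
j*m(0, -11) - 7 = -16/(-10 + 0) - 7 = -16/(-10) - 7 = -16*(-1/10) - 7 = 8/5 - 7 = -27/5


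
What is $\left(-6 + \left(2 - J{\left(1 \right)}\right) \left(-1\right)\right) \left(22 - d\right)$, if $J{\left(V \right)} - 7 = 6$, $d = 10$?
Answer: $60$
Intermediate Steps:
$J{\left(V \right)} = 13$ ($J{\left(V \right)} = 7 + 6 = 13$)
$\left(-6 + \left(2 - J{\left(1 \right)}\right) \left(-1\right)\right) \left(22 - d\right) = \left(-6 + \left(2 - 13\right) \left(-1\right)\right) \left(22 - 10\right) = \left(-6 - -11\right) 12 = \left(-6 + 11\right) 12 = 5 \cdot 12 = 60$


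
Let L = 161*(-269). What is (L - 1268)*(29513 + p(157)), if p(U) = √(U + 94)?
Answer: -1315601001 - 44577*√251 ≈ -1.3163e+9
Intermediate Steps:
L = -43309
p(U) = √(94 + U)
(L - 1268)*(29513 + p(157)) = (-43309 - 1268)*(29513 + √(94 + 157)) = -44577*(29513 + √251) = -1315601001 - 44577*√251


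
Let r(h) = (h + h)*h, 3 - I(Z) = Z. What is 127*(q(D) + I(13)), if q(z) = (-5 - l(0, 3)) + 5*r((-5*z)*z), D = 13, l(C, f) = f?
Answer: 906809464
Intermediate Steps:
I(Z) = 3 - Z
r(h) = 2*h**2 (r(h) = (2*h)*h = 2*h**2)
q(z) = -8 + 250*z**4 (q(z) = (-5 - 1*3) + 5*(2*((-5*z)*z)**2) = (-5 - 3) + 5*(2*(-5*z**2)**2) = -8 + 5*(2*(25*z**4)) = -8 + 5*(50*z**4) = -8 + 250*z**4)
127*(q(D) + I(13)) = 127*((-8 + 250*13**4) + (3 - 1*13)) = 127*((-8 + 250*28561) + (3 - 13)) = 127*((-8 + 7140250) - 10) = 127*(7140242 - 10) = 127*7140232 = 906809464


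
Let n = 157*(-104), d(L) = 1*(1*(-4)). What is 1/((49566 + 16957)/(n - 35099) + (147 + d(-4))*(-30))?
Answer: -51427/220688353 ≈ -0.00023303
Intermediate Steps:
d(L) = -4 (d(L) = 1*(-4) = -4)
n = -16328
1/((49566 + 16957)/(n - 35099) + (147 + d(-4))*(-30)) = 1/((49566 + 16957)/(-16328 - 35099) + (147 - 4)*(-30)) = 1/(66523/(-51427) + 143*(-30)) = 1/(66523*(-1/51427) - 4290) = 1/(-66523/51427 - 4290) = 1/(-220688353/51427) = -51427/220688353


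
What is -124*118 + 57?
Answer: -14575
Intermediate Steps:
-124*118 + 57 = -14632 + 57 = -14575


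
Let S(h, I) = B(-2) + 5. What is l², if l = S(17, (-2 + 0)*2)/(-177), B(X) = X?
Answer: 1/3481 ≈ 0.00028727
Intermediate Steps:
S(h, I) = 3 (S(h, I) = -2 + 5 = 3)
l = -1/59 (l = 3/(-177) = 3*(-1/177) = -1/59 ≈ -0.016949)
l² = (-1/59)² = 1/3481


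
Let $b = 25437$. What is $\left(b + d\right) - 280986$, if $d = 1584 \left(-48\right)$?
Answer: $-331581$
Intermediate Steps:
$d = -76032$
$\left(b + d\right) - 280986 = \left(25437 - 76032\right) - 280986 = -50595 - 280986 = -331581$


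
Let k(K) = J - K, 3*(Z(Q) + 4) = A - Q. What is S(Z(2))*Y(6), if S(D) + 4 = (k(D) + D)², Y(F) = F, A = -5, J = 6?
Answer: 192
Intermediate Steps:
Z(Q) = -17/3 - Q/3 (Z(Q) = -4 + (-5 - Q)/3 = -4 + (-5/3 - Q/3) = -17/3 - Q/3)
k(K) = 6 - K
S(D) = 32 (S(D) = -4 + ((6 - D) + D)² = -4 + 6² = -4 + 36 = 32)
S(Z(2))*Y(6) = 32*6 = 192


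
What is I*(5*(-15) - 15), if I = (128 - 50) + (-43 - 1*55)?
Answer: 1800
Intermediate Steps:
I = -20 (I = 78 + (-43 - 55) = 78 - 98 = -20)
I*(5*(-15) - 15) = -20*(5*(-15) - 15) = -20*(-75 - 15) = -20*(-90) = 1800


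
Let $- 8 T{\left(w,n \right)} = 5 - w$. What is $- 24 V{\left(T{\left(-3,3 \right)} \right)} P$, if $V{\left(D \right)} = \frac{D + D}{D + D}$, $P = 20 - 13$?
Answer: $-168$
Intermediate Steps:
$P = 7$
$T{\left(w,n \right)} = - \frac{5}{8} + \frac{w}{8}$ ($T{\left(w,n \right)} = - \frac{5 - w}{8} = - \frac{5}{8} + \frac{w}{8}$)
$V{\left(D \right)} = 1$ ($V{\left(D \right)} = \frac{2 D}{2 D} = 2 D \frac{1}{2 D} = 1$)
$- 24 V{\left(T{\left(-3,3 \right)} \right)} P = \left(-24\right) 1 \cdot 7 = \left(-24\right) 7 = -168$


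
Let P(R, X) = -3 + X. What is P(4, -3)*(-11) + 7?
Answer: 73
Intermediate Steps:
P(4, -3)*(-11) + 7 = (-3 - 3)*(-11) + 7 = -6*(-11) + 7 = 66 + 7 = 73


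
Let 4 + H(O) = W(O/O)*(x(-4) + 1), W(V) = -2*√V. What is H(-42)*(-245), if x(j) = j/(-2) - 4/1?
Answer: 490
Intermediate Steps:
x(j) = -4 - j/2 (x(j) = j*(-½) - 4*1 = -j/2 - 4 = -4 - j/2)
H(O) = -2 (H(O) = -4 + (-2*√1)*((-4 - ½*(-4)) + 1) = -4 + (-2*√1)*((-4 + 2) + 1) = -4 + (-2*1)*(-2 + 1) = -4 - 2*(-1) = -4 + 2 = -2)
H(-42)*(-245) = -2*(-245) = 490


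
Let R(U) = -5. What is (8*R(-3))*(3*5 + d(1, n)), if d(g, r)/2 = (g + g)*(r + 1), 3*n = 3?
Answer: -920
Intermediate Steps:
n = 1 (n = (⅓)*3 = 1)
d(g, r) = 4*g*(1 + r) (d(g, r) = 2*((g + g)*(r + 1)) = 2*((2*g)*(1 + r)) = 2*(2*g*(1 + r)) = 4*g*(1 + r))
(8*R(-3))*(3*5 + d(1, n)) = (8*(-5))*(3*5 + 4*1*(1 + 1)) = -40*(15 + 4*1*2) = -40*(15 + 8) = -40*23 = -920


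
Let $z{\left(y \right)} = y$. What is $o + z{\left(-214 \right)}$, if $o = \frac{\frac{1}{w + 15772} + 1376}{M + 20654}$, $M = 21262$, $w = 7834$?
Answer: $- \frac{211713904687}{989469096} \approx -213.97$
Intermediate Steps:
$o = \frac{32481857}{989469096}$ ($o = \frac{\frac{1}{7834 + 15772} + 1376}{21262 + 20654} = \frac{\frac{1}{23606} + 1376}{41916} = \left(\frac{1}{23606} + 1376\right) \frac{1}{41916} = \frac{32481857}{23606} \cdot \frac{1}{41916} = \frac{32481857}{989469096} \approx 0.032828$)
$o + z{\left(-214 \right)} = \frac{32481857}{989469096} - 214 = - \frac{211713904687}{989469096}$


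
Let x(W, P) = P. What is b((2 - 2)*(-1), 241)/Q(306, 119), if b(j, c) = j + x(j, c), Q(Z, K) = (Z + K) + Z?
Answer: 241/731 ≈ 0.32969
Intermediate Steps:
Q(Z, K) = K + 2*Z (Q(Z, K) = (K + Z) + Z = K + 2*Z)
b(j, c) = c + j (b(j, c) = j + c = c + j)
b((2 - 2)*(-1), 241)/Q(306, 119) = (241 + (2 - 2)*(-1))/(119 + 2*306) = (241 + 0*(-1))/(119 + 612) = (241 + 0)/731 = 241*(1/731) = 241/731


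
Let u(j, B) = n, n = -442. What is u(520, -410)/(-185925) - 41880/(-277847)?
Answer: 7909347374/51658703475 ≈ 0.15311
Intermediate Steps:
u(j, B) = -442
u(520, -410)/(-185925) - 41880/(-277847) = -442/(-185925) - 41880/(-277847) = -442*(-1/185925) - 41880*(-1/277847) = 442/185925 + 41880/277847 = 7909347374/51658703475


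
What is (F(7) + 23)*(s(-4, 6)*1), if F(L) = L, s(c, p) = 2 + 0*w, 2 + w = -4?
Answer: 60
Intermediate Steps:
w = -6 (w = -2 - 4 = -6)
s(c, p) = 2 (s(c, p) = 2 + 0*(-6) = 2 + 0 = 2)
(F(7) + 23)*(s(-4, 6)*1) = (7 + 23)*(2*1) = 30*2 = 60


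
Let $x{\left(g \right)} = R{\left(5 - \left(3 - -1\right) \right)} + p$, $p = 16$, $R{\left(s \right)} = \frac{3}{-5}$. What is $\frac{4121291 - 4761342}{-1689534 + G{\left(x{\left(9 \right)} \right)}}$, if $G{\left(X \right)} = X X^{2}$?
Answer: $\frac{80006375}{210735217} \approx 0.37965$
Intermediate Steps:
$R{\left(s \right)} = - \frac{3}{5}$ ($R{\left(s \right)} = 3 \left(- \frac{1}{5}\right) = - \frac{3}{5}$)
$x{\left(g \right)} = \frac{77}{5}$ ($x{\left(g \right)} = - \frac{3}{5} + 16 = \frac{77}{5}$)
$G{\left(X \right)} = X^{3}$
$\frac{4121291 - 4761342}{-1689534 + G{\left(x{\left(9 \right)} \right)}} = \frac{4121291 - 4761342}{-1689534 + \left(\frac{77}{5}\right)^{3}} = - \frac{640051}{-1689534 + \frac{456533}{125}} = - \frac{640051}{- \frac{210735217}{125}} = \left(-640051\right) \left(- \frac{125}{210735217}\right) = \frac{80006375}{210735217}$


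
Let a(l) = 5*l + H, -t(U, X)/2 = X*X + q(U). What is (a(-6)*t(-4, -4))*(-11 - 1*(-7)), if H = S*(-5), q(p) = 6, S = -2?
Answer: -3520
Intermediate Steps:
H = 10 (H = -2*(-5) = 10)
t(U, X) = -12 - 2*X² (t(U, X) = -2*(X*X + 6) = -2*(X² + 6) = -2*(6 + X²) = -12 - 2*X²)
a(l) = 10 + 5*l (a(l) = 5*l + 10 = 10 + 5*l)
(a(-6)*t(-4, -4))*(-11 - 1*(-7)) = ((10 + 5*(-6))*(-12 - 2*(-4)²))*(-11 - 1*(-7)) = ((10 - 30)*(-12 - 2*16))*(-11 + 7) = -20*(-12 - 32)*(-4) = -20*(-44)*(-4) = 880*(-4) = -3520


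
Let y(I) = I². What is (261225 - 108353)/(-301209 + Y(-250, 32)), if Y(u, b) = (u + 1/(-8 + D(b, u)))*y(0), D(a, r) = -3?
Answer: -152872/301209 ≈ -0.50753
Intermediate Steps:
Y(u, b) = 0 (Y(u, b) = (u + 1/(-8 - 3))*0² = (u + 1/(-11))*0 = (u - 1/11)*0 = (-1/11 + u)*0 = 0)
(261225 - 108353)/(-301209 + Y(-250, 32)) = (261225 - 108353)/(-301209 + 0) = 152872/(-301209) = 152872*(-1/301209) = -152872/301209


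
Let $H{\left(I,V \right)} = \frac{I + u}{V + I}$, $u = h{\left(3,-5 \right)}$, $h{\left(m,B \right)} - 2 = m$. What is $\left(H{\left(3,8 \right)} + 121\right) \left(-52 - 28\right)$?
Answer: $- \frac{107120}{11} \approx -9738.2$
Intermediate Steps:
$h{\left(m,B \right)} = 2 + m$
$u = 5$ ($u = 2 + 3 = 5$)
$H{\left(I,V \right)} = \frac{5 + I}{I + V}$ ($H{\left(I,V \right)} = \frac{I + 5}{V + I} = \frac{5 + I}{I + V}$)
$\left(H{\left(3,8 \right)} + 121\right) \left(-52 - 28\right) = \left(\frac{5 + 3}{3 + 8} + 121\right) \left(-52 - 28\right) = \left(\frac{1}{11} \cdot 8 + 121\right) \left(-52 - 28\right) = \left(\frac{1}{11} \cdot 8 + 121\right) \left(-80\right) = \left(\frac{8}{11} + 121\right) \left(-80\right) = \frac{1339}{11} \left(-80\right) = - \frac{107120}{11}$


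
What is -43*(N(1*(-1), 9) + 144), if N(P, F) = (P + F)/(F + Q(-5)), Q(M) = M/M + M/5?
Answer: -56072/9 ≈ -6230.2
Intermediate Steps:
Q(M) = 1 + M/5 (Q(M) = 1 + M*(1/5) = 1 + M/5)
N(P, F) = (F + P)/F (N(P, F) = (P + F)/(F + (1 + (1/5)*(-5))) = (F + P)/(F + (1 - 1)) = (F + P)/(F + 0) = (F + P)/F)
-43*(N(1*(-1), 9) + 144) = -43*((9 + 1*(-1))/9 + 144) = -43*((9 - 1)/9 + 144) = -43*((1/9)*8 + 144) = -43*(8/9 + 144) = -43*1304/9 = -56072/9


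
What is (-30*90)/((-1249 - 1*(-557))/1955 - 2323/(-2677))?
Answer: -4710181500/896327 ≈ -5255.0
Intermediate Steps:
(-30*90)/((-1249 - 1*(-557))/1955 - 2323/(-2677)) = -2700/((-1249 + 557)*(1/1955) - 2323*(-1/2677)) = -2700/(-692*1/1955 + 2323/2677) = -2700/(-692/1955 + 2323/2677) = -2700/2688981/5233535 = -2700*5233535/2688981 = -4710181500/896327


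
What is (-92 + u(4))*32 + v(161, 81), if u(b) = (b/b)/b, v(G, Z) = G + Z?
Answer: -2694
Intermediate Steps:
u(b) = 1/b
(-92 + u(4))*32 + v(161, 81) = (-92 + 1/4)*32 + (161 + 81) = (-92 + ¼)*32 + 242 = -367/4*32 + 242 = -2936 + 242 = -2694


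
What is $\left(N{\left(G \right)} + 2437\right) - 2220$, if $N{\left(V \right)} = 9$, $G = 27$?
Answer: $226$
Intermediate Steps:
$\left(N{\left(G \right)} + 2437\right) - 2220 = \left(9 + 2437\right) - 2220 = 2446 - 2220 = 226$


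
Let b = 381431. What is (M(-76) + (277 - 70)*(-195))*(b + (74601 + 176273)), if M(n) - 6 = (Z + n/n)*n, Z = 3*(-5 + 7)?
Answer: -25855583755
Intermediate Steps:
Z = 6 (Z = 3*2 = 6)
M(n) = 6 + 7*n (M(n) = 6 + (6 + n/n)*n = 6 + (6 + 1)*n = 6 + 7*n)
(M(-76) + (277 - 70)*(-195))*(b + (74601 + 176273)) = ((6 + 7*(-76)) + (277 - 70)*(-195))*(381431 + (74601 + 176273)) = ((6 - 532) + 207*(-195))*(381431 + 250874) = (-526 - 40365)*632305 = -40891*632305 = -25855583755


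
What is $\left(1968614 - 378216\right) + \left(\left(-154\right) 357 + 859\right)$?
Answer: $1536279$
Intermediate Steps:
$\left(1968614 - 378216\right) + \left(\left(-154\right) 357 + 859\right) = 1590398 + \left(-54978 + 859\right) = 1590398 - 54119 = 1536279$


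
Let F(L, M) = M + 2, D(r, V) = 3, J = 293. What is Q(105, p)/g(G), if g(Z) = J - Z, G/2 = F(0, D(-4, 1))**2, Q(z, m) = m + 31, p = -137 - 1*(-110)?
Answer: 4/243 ≈ 0.016461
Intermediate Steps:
F(L, M) = 2 + M
p = -27 (p = -137 + 110 = -27)
Q(z, m) = 31 + m
G = 50 (G = 2*(2 + 3)**2 = 2*5**2 = 2*25 = 50)
g(Z) = 293 - Z
Q(105, p)/g(G) = (31 - 27)/(293 - 1*50) = 4/(293 - 50) = 4/243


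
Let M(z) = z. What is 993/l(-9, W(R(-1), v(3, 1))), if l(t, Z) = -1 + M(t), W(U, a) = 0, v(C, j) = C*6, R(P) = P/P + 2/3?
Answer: -993/10 ≈ -99.300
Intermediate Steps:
R(P) = 5/3 (R(P) = 1 + 2*(⅓) = 1 + ⅔ = 5/3)
v(C, j) = 6*C
l(t, Z) = -1 + t
993/l(-9, W(R(-1), v(3, 1))) = 993/(-1 - 9) = 993/(-10) = 993*(-⅒) = -993/10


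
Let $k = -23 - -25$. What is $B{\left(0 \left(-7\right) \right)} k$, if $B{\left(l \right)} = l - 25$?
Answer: $-50$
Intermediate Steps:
$k = 2$ ($k = -23 + 25 = 2$)
$B{\left(l \right)} = -25 + l$
$B{\left(0 \left(-7\right) \right)} k = \left(-25 + 0 \left(-7\right)\right) 2 = \left(-25 + 0\right) 2 = \left(-25\right) 2 = -50$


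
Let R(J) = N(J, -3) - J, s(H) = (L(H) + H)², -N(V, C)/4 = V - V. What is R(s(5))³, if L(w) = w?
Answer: -1000000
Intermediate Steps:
N(V, C) = 0 (N(V, C) = -4*(V - V) = -4*0 = 0)
s(H) = 4*H² (s(H) = (H + H)² = (2*H)² = 4*H²)
R(J) = -J (R(J) = 0 - J = -J)
R(s(5))³ = (-4*5²)³ = (-4*25)³ = (-1*100)³ = (-100)³ = -1000000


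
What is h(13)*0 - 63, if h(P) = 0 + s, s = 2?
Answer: -63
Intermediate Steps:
h(P) = 2 (h(P) = 0 + 2 = 2)
h(13)*0 - 63 = 2*0 - 63 = 0 - 63 = -63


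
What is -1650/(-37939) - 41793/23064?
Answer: -46894819/26515912 ≈ -1.7686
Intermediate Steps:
-1650/(-37939) - 41793/23064 = -1650*(-1/37939) - 41793*1/23064 = 150/3449 - 13931/7688 = -46894819/26515912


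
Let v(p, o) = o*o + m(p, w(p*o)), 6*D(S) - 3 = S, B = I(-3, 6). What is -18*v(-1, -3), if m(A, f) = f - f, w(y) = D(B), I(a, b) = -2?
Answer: -162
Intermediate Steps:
B = -2
D(S) = ½ + S/6
w(y) = ⅙ (w(y) = ½ + (⅙)*(-2) = ½ - ⅓ = ⅙)
m(A, f) = 0
v(p, o) = o² (v(p, o) = o*o + 0 = o² + 0 = o²)
-18*v(-1, -3) = -18*(-3)² = -18*9 = -162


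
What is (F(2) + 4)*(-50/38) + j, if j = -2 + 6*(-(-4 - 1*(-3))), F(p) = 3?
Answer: -99/19 ≈ -5.2105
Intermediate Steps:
j = 4 (j = -2 + 6*(-(-4 + 3)) = -2 + 6*(-1*(-1)) = -2 + 6*1 = -2 + 6 = 4)
(F(2) + 4)*(-50/38) + j = (3 + 4)*(-50/38) + 4 = 7*(-50*1/38) + 4 = 7*(-25/19) + 4 = -175/19 + 4 = -99/19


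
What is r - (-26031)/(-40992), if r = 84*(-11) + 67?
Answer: -11718725/13664 ≈ -857.63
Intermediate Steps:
r = -857 (r = -924 + 67 = -857)
r - (-26031)/(-40992) = -857 - (-26031)/(-40992) = -857 - (-26031)*(-1)/40992 = -857 - 1*8677/13664 = -857 - 8677/13664 = -11718725/13664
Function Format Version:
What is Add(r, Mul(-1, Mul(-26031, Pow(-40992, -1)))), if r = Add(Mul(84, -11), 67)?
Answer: Rational(-11718725, 13664) ≈ -857.63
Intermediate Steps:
r = -857 (r = Add(-924, 67) = -857)
Add(r, Mul(-1, Mul(-26031, Pow(-40992, -1)))) = Add(-857, Mul(-1, Mul(-26031, Pow(-40992, -1)))) = Add(-857, Mul(-1, Mul(-26031, Rational(-1, 40992)))) = Add(-857, Mul(-1, Rational(8677, 13664))) = Add(-857, Rational(-8677, 13664)) = Rational(-11718725, 13664)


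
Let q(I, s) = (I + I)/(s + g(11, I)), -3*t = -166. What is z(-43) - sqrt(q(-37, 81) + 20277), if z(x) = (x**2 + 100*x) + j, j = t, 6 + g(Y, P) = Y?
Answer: -7187/3 - sqrt(37490582)/43 ≈ -2538.1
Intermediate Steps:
t = 166/3 (t = -1/3*(-166) = 166/3 ≈ 55.333)
g(Y, P) = -6 + Y
j = 166/3 ≈ 55.333
q(I, s) = 2*I/(5 + s) (q(I, s) = (I + I)/(s + (-6 + 11)) = (2*I)/(s + 5) = (2*I)/(5 + s) = 2*I/(5 + s))
z(x) = 166/3 + x**2 + 100*x (z(x) = (x**2 + 100*x) + 166/3 = 166/3 + x**2 + 100*x)
z(-43) - sqrt(q(-37, 81) + 20277) = (166/3 + (-43)**2 + 100*(-43)) - sqrt(2*(-37)/(5 + 81) + 20277) = (166/3 + 1849 - 4300) - sqrt(2*(-37)/86 + 20277) = -7187/3 - sqrt(2*(-37)*(1/86) + 20277) = -7187/3 - sqrt(-37/43 + 20277) = -7187/3 - sqrt(871874/43) = -7187/3 - sqrt(37490582)/43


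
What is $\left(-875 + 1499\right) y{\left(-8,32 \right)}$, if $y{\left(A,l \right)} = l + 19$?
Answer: $31824$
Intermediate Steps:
$y{\left(A,l \right)} = 19 + l$
$\left(-875 + 1499\right) y{\left(-8,32 \right)} = \left(-875 + 1499\right) \left(19 + 32\right) = 624 \cdot 51 = 31824$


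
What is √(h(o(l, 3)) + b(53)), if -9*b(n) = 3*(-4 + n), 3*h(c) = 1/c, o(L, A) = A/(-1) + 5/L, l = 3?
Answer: I*√597/6 ≈ 4.0723*I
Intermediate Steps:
o(L, A) = -A + 5/L (o(L, A) = A*(-1) + 5/L = -A + 5/L)
h(c) = 1/(3*c) (h(c) = (1/c)/3 = 1/(3*c))
b(n) = 4/3 - n/3 (b(n) = -(-4 + n)/3 = -(-12 + 3*n)/9 = 4/3 - n/3)
√(h(o(l, 3)) + b(53)) = √(1/(3*(-1*3 + 5/3)) + (4/3 - ⅓*53)) = √(1/(3*(-3 + 5*(⅓))) + (4/3 - 53/3)) = √(1/(3*(-3 + 5/3)) - 49/3) = √(1/(3*(-4/3)) - 49/3) = √((⅓)*(-¾) - 49/3) = √(-¼ - 49/3) = √(-199/12) = I*√597/6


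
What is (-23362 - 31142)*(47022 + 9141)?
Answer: -3061108152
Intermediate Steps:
(-23362 - 31142)*(47022 + 9141) = -54504*56163 = -3061108152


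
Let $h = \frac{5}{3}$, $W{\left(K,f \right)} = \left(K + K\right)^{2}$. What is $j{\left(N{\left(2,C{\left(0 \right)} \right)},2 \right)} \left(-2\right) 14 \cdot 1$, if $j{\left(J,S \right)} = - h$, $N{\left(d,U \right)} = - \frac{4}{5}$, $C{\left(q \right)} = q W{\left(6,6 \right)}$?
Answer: $\frac{140}{3} \approx 46.667$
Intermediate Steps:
$W{\left(K,f \right)} = 4 K^{2}$ ($W{\left(K,f \right)} = \left(2 K\right)^{2} = 4 K^{2}$)
$C{\left(q \right)} = 144 q$ ($C{\left(q \right)} = q 4 \cdot 6^{2} = q 4 \cdot 36 = q 144 = 144 q$)
$h = \frac{5}{3}$ ($h = 5 \cdot \frac{1}{3} = \frac{5}{3} \approx 1.6667$)
$N{\left(d,U \right)} = - \frac{4}{5}$ ($N{\left(d,U \right)} = \left(-4\right) \frac{1}{5} = - \frac{4}{5}$)
$j{\left(J,S \right)} = - \frac{5}{3}$ ($j{\left(J,S \right)} = \left(-1\right) \frac{5}{3} = - \frac{5}{3}$)
$j{\left(N{\left(2,C{\left(0 \right)} \right)},2 \right)} \left(-2\right) 14 \cdot 1 = - \frac{5 \left(-2\right) 14 \cdot 1}{3} = - \frac{5 \left(\left(-28\right) 1\right)}{3} = \left(- \frac{5}{3}\right) \left(-28\right) = \frac{140}{3}$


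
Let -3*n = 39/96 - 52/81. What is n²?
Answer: 373321/60466176 ≈ 0.0061740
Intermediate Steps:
n = 611/7776 (n = -(39/96 - 52/81)/3 = -(39*(1/96) - 52*1/81)/3 = -(13/32 - 52/81)/3 = -⅓*(-611/2592) = 611/7776 ≈ 0.078575)
n² = (611/7776)² = 373321/60466176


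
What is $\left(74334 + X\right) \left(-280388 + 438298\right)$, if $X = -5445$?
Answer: $10878261990$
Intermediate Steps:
$\left(74334 + X\right) \left(-280388 + 438298\right) = \left(74334 - 5445\right) \left(-280388 + 438298\right) = 68889 \cdot 157910 = 10878261990$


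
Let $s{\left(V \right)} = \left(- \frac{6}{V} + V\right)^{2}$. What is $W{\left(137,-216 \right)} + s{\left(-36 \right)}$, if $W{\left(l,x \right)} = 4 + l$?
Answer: $\frac{51301}{36} \approx 1425.0$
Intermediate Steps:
$s{\left(V \right)} = \left(V - \frac{6}{V}\right)^{2}$
$W{\left(137,-216 \right)} + s{\left(-36 \right)} = \left(4 + 137\right) + \frac{\left(-6 + \left(-36\right)^{2}\right)^{2}}{1296} = 141 + \frac{\left(-6 + 1296\right)^{2}}{1296} = 141 + \frac{1290^{2}}{1296} = 141 + \frac{1}{1296} \cdot 1664100 = 141 + \frac{46225}{36} = \frac{51301}{36}$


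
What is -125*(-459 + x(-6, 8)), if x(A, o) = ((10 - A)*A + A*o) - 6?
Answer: 76125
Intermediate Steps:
x(A, o) = -6 + A*o + A*(10 - A) (x(A, o) = (A*(10 - A) + A*o) - 6 = (A*o + A*(10 - A)) - 6 = -6 + A*o + A*(10 - A))
-125*(-459 + x(-6, 8)) = -125*(-459 + (-6 - 1*(-6)² + 10*(-6) - 6*8)) = -125*(-459 + (-6 - 1*36 - 60 - 48)) = -125*(-459 + (-6 - 36 - 60 - 48)) = -125*(-459 - 150) = -125*(-609) = 76125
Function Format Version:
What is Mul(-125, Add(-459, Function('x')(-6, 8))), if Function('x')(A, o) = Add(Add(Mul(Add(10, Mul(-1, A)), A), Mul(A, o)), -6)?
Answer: 76125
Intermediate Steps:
Function('x')(A, o) = Add(-6, Mul(A, o), Mul(A, Add(10, Mul(-1, A)))) (Function('x')(A, o) = Add(Add(Mul(A, Add(10, Mul(-1, A))), Mul(A, o)), -6) = Add(Add(Mul(A, o), Mul(A, Add(10, Mul(-1, A)))), -6) = Add(-6, Mul(A, o), Mul(A, Add(10, Mul(-1, A)))))
Mul(-125, Add(-459, Function('x')(-6, 8))) = Mul(-125, Add(-459, Add(-6, Mul(-1, Pow(-6, 2)), Mul(10, -6), Mul(-6, 8)))) = Mul(-125, Add(-459, Add(-6, Mul(-1, 36), -60, -48))) = Mul(-125, Add(-459, Add(-6, -36, -60, -48))) = Mul(-125, Add(-459, -150)) = Mul(-125, -609) = 76125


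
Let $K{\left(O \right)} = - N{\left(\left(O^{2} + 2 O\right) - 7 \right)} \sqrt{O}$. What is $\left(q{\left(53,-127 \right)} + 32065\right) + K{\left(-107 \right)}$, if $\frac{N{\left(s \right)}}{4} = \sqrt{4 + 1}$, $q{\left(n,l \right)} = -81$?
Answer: $31984 - 4 i \sqrt{535} \approx 31984.0 - 92.52 i$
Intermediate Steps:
$N{\left(s \right)} = 4 \sqrt{5}$ ($N{\left(s \right)} = 4 \sqrt{4 + 1} = 4 \sqrt{5}$)
$K{\left(O \right)} = - 4 \sqrt{5} \sqrt{O}$
$\left(q{\left(53,-127 \right)} + 32065\right) + K{\left(-107 \right)} = \left(-81 + 32065\right) - 4 \sqrt{5} \sqrt{-107} = 31984 - 4 \sqrt{5} i \sqrt{107} = 31984 - 4 i \sqrt{535}$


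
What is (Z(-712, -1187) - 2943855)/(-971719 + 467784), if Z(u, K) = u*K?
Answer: 2098711/503935 ≈ 4.1646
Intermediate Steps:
Z(u, K) = K*u
(Z(-712, -1187) - 2943855)/(-971719 + 467784) = (-1187*(-712) - 2943855)/(-971719 + 467784) = (845144 - 2943855)/(-503935) = -2098711*(-1/503935) = 2098711/503935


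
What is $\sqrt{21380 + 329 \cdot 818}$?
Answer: $3 \sqrt{32278} \approx 538.98$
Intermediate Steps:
$\sqrt{21380 + 329 \cdot 818} = \sqrt{21380 + 269122} = \sqrt{290502} = 3 \sqrt{32278}$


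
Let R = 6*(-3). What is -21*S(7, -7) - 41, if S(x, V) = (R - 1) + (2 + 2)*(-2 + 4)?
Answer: 190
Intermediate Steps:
R = -18
S(x, V) = -11 (S(x, V) = (-18 - 1) + (2 + 2)*(-2 + 4) = -19 + 4*2 = -19 + 8 = -11)
-21*S(7, -7) - 41 = -21*(-11) - 41 = 231 - 41 = 190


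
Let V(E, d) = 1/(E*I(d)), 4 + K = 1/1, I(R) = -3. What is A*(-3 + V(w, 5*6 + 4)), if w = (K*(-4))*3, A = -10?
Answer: 1625/54 ≈ 30.093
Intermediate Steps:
K = -3 (K = -4 + 1/1 = -4 + 1 = -3)
w = 36 (w = -3*(-4)*3 = 12*3 = 36)
V(E, d) = -1/(3*E) (V(E, d) = 1/(E*(-3)) = 1/(-3*E) = -1/(3*E))
A*(-3 + V(w, 5*6 + 4)) = -10*(-3 - 1/3/36) = -10*(-3 - 1/3*1/36) = -10*(-3 - 1/108) = -10*(-325/108) = 1625/54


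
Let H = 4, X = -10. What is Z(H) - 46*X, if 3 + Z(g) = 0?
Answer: 457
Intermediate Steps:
Z(g) = -3 (Z(g) = -3 + 0 = -3)
Z(H) - 46*X = -3 - 46*(-10) = -3 + 460 = 457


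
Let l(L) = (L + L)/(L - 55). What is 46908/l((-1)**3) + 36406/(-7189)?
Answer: 9442168730/7189 ≈ 1.3134e+6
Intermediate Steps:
l(L) = 2*L/(-55 + L) (l(L) = (2*L)/(-55 + L) = 2*L/(-55 + L))
46908/l((-1)**3) + 36406/(-7189) = 46908/((2*(-1)**3/(-55 + (-1)**3))) + 36406/(-7189) = 46908/((2*(-1)/(-55 - 1))) + 36406*(-1/7189) = 46908/((2*(-1)/(-56))) - 36406/7189 = 46908/((2*(-1)*(-1/56))) - 36406/7189 = 46908/(1/28) - 36406/7189 = 46908*28 - 36406/7189 = 1313424 - 36406/7189 = 9442168730/7189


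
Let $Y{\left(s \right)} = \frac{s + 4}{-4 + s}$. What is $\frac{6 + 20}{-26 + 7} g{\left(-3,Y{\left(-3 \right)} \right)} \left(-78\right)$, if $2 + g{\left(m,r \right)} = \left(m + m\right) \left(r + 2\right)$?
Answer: $- \frac{186576}{133} \approx -1402.8$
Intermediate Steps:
$Y{\left(s \right)} = \frac{4 + s}{-4 + s}$
$g{\left(m,r \right)} = -2 + 2 m \left(2 + r\right)$ ($g{\left(m,r \right)} = -2 + \left(m + m\right) \left(r + 2\right) = -2 + 2 m \left(2 + r\right)$)
$\frac{6 + 20}{-26 + 7} g{\left(-3,Y{\left(-3 \right)} \right)} \left(-78\right) = \frac{6 + 20}{-26 + 7} \left(-2 + 4 \left(-3\right) + 2 \left(-3\right) \frac{4 - 3}{-4 - 3}\right) \left(-78\right) = \frac{26}{-19} \left(-2 - 12 + 2 \left(-3\right) \frac{1}{-7} \cdot 1\right) \left(-78\right) = 26 \left(- \frac{1}{19}\right) \left(-2 - 12 + 2 \left(-3\right) \left(\left(- \frac{1}{7}\right) 1\right)\right) \left(-78\right) = - \frac{26 \left(-2 - 12 + 2 \left(-3\right) \left(- \frac{1}{7}\right)\right)}{19} \left(-78\right) = - \frac{26 \left(-2 - 12 + \frac{6}{7}\right)}{19} \left(-78\right) = \left(- \frac{26}{19}\right) \left(- \frac{92}{7}\right) \left(-78\right) = \frac{2392}{133} \left(-78\right) = - \frac{186576}{133}$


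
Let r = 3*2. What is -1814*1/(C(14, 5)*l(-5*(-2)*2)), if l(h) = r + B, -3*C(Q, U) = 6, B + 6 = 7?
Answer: 907/7 ≈ 129.57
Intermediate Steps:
B = 1 (B = -6 + 7 = 1)
C(Q, U) = -2 (C(Q, U) = -⅓*6 = -2)
r = 6
l(h) = 7 (l(h) = 6 + 1 = 7)
-1814*1/(C(14, 5)*l(-5*(-2)*2)) = -1814/(7*(-2)) = -1814/(-14) = -1814*(-1/14) = 907/7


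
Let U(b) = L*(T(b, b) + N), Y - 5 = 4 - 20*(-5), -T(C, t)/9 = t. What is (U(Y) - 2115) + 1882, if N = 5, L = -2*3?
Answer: 5623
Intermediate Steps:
T(C, t) = -9*t
L = -6
Y = 109 (Y = 5 + (4 - 20*(-5)) = 5 + (4 - 4*(-25)) = 5 + (4 + 100) = 5 + 104 = 109)
U(b) = -30 + 54*b (U(b) = -6*(-9*b + 5) = -6*(5 - 9*b) = -30 + 54*b)
(U(Y) - 2115) + 1882 = ((-30 + 54*109) - 2115) + 1882 = ((-30 + 5886) - 2115) + 1882 = (5856 - 2115) + 1882 = 3741 + 1882 = 5623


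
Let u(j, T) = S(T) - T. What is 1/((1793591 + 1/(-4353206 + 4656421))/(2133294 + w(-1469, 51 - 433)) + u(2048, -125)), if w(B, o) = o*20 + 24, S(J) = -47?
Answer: 322268727385/25408882583563 ≈ 0.012683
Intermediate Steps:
w(B, o) = 24 + 20*o (w(B, o) = 20*o + 24 = 24 + 20*o)
u(j, T) = -47 - T
1/((1793591 + 1/(-4353206 + 4656421))/(2133294 + w(-1469, 51 - 433)) + u(2048, -125)) = 1/((1793591 + 1/(-4353206 + 4656421))/(2133294 + (24 + 20*(51 - 433))) + (-47 - 1*(-125))) = 1/((1793591 + 1/303215)/(2133294 + (24 + 20*(-382))) + (-47 + 125)) = 1/((1793591 + 1/303215)/(2133294 + (24 - 7640)) + 78) = 1/(543843695066/(303215*(2133294 - 7616)) + 78) = 1/((543843695066/303215)/2125678 + 78) = 1/((543843695066/303215)*(1/2125678) + 78) = 1/(271921847533/322268727385 + 78) = 1/(25408882583563/322268727385) = 322268727385/25408882583563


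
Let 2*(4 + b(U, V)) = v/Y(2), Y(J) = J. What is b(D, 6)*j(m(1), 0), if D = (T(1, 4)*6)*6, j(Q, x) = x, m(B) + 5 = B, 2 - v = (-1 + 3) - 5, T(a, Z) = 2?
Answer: 0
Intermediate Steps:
v = 5 (v = 2 - ((-1 + 3) - 5) = 2 - (2 - 5) = 2 - 1*(-3) = 2 + 3 = 5)
m(B) = -5 + B
D = 72 (D = (2*6)*6 = 12*6 = 72)
b(U, V) = -11/4 (b(U, V) = -4 + (5/2)/2 = -4 + (5*(½))/2 = -4 + (½)*(5/2) = -4 + 5/4 = -11/4)
b(D, 6)*j(m(1), 0) = -11/4*0 = 0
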